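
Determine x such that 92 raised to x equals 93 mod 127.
23

Baby-step giant-step with step n = ⌈√127⌉ = 12.
Baby steps 92^j mod 127 (j:value) for j=0..11: 0:1, 1:92, 2:82, 3:51, 4:120, 5:118, 6:61, 7:24, 8:49, 9:63, 10:81, 11:86.
Giant-step multiplier: 92^(-12) ≡ 92^(126-12) = 92^114 ≡ 117 (mod 127).
Giant steps γ_i = 93·117^i mod 127: γ_0=93, γ_1=86 (in table at j=11).
x = i·n + j = 1·12 + 11 = 23.
Check: 92^23 ≡ 93 (mod 127).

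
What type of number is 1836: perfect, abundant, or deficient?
abundant

Proper divisors of 1836: sum = 1 + 2 + 3 + 4 + 6 + 9 + 12 + 17 + ... + 306 + 459 + 612 + 918 (23 divisors) = 3204
Since 3204 > 1836, 1836 is abundant.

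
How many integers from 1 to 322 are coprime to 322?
132

322 = 2 × 7 × 23
φ(n) = n × ∏(1 - 1/p) for each prime p dividing n
φ(322) = 322 × (1 - 1/2) × (1 - 1/7) × (1 - 1/23) = 132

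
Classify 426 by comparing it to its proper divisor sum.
abundant

Proper divisors of 426: sum = 1 + 2 + 3 + 6 + 71 + 142 + 213 = 438
Since 438 > 426, 426 is abundant.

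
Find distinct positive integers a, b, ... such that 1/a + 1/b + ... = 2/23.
1/12 + 1/276

Greedy algorithm:
2/23: ceiling(23/2) = 12, use 1/12
1/276: ceiling(276/1) = 276, use 1/276
Result: 2/23 = 1/12 + 1/276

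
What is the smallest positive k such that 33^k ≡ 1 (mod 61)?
20

61 is prime, so ord(33) divides φ(61) = 60.
Divisors of 60: 1, 2, 3, 4, 5, 6, 10, 12, 15, 20, 30, 60.
Repeated squaring: 33^1 ≡ 33, 33^2 ≡ 52, 33^4 ≡ 20, 33^8 ≡ 34, 33^16 ≡ 58, 33^32 ≡ 9 (mod 61).
Test 33^d mod 61 for each divisor d in increasing order:
33^1 ≡ 33
33^2 ≡ 52
33^3 = 33^2·33^1 ≡ 8
33^4 ≡ 20
33^5 = 33^4·33^1 ≡ 50
33^6 = 33^4·33^2 ≡ 3
33^10 = 33^8·33^2 ≡ 60
33^12 = 33^8·33^4 ≡ 9
33^15 = 33^8·33^4·33^2·33^1 ≡ 11
33^20 = 33^16·33^4 ≡ 1  ← first divisor giving 1
The order is 20.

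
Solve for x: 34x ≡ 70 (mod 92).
x ≡ 21 (mod 46)

gcd(34, 92) = 2, which divides 70, so solutions exist.
Divide through by 2: 17x ≡ 35 (mod 46).
Find 17^(-1) mod 46 by the extended Euclidean algorithm:
46 = 2 × 17 + 12  ⟹  12 = (1)·46 + (-2)·17
17 = 1 × 12 + 5  ⟹  5 = (-1)·46 + (3)·17
12 = 2 × 5 + 2  ⟹  2 = (3)·46 + (-8)·17
5 = 2 × 2 + 1  ⟹  1 = (-7)·46 + (19)·17
So (19)·17 ≡ 1 (mod 46), i.e. 17^(-1) ≡ 19 (mod 46).
x ≡ 19 × 35 = 665 ≡ 21 (mod 46).
Check: 34 × 21 = 714 ≡ 70 (mod 92).
x ≡ 21 (mod 46), giving 2 solutions mod 92.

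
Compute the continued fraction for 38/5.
[7; 1, 1, 2]

Euclidean algorithm steps:
38 = 7 × 5 + 3
5 = 1 × 3 + 2
3 = 1 × 2 + 1
2 = 2 × 1 + 0
Continued fraction: [7; 1, 1, 2]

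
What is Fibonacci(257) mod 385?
57

Matrix identity: Q^n = [[F_(n+1), F_n], [F_n, F_(n-1)]] with Q = [[1,1],[1,0]].
n = 257 = 100000001₂. Square-and-multiply, entries mod 385:
Q^1 = [[1,1],[1,0]]
Q^2 = (Q^1)² = [[2,1],[1,1]]
Q^4 = (Q^2)² = [[5,3],[3,2]]
Q^8 = (Q^4)² = [[34,21],[21,13]]
Q^16 = (Q^8)² = [[57,217],[217,225]]
Q^32 = (Q^16)² = [[288,364],[364,309]]
Q^64 = (Q^32)² = [[225,168],[168,57]]
Q^128 = (Q^64)² = [[309,21],[21,288]]
Q^257 = (Q^128)²·Q = [[274,57],[57,217]]
F_257 mod 385 = Q^257[0][1] = 57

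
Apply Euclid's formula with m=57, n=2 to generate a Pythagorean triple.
(3245, 228, 3253)

Euclid's formula: a = m² - n², b = 2mn, c = m² + n²
m = 57, n = 2
a = 57² - 2² = 3249 - 4 = 3245
b = 2 × 57 × 2 = 228
c = 57² + 2² = 3249 + 4 = 3253
Verification: 3245² + 228² = 10530025 + 51984 = 10582009 = 3253² ✓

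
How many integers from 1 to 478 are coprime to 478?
238

478 = 2 × 239
φ(n) = n × ∏(1 - 1/p) for each prime p dividing n
φ(478) = 478 × (1 - 1/2) × (1 - 1/239) = 238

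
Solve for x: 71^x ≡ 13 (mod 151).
73

Baby-step giant-step with step n = ⌈√151⌉ = 13.
Baby steps 71^j mod 151 (j:value) for j=0..12: 0:1, 1:71, 2:58, 3:41, 4:42, 5:113, 6:20, 7:61, 8:103, 9:65, 10:85, 11:146, 12:98.
Giant-step multiplier: 71^(-13) ≡ 71^(150-13) = 71^137 ≡ 63 (mod 151).
Giant steps γ_i = 13·63^i mod 151: γ_0=13, γ_1=64, γ_2=106, γ_3=34, γ_4=28, γ_5=103 (in table at j=8).
x = i·n + j = 5·13 + 8 = 73.
Check: 71^73 ≡ 13 (mod 151).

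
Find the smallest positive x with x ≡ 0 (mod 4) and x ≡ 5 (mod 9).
32

Using Chinese Remainder Theorem:
M = 4 × 9 = 36
M1 = 9, M2 = 4
y1 = 9^(-1) mod 4 = 1
y2 = 4^(-1) mod 9 = 7
x = (0×9×1 + 5×4×7) mod 36 = 32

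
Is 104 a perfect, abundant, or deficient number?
abundant

Proper divisors of 104: sum = 1 + 2 + 4 + 8 + 13 + 26 + 52 = 106
Since 106 > 104, 104 is abundant.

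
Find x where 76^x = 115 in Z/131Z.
37

Baby-step giant-step with step n = ⌈√131⌉ = 12.
Baby steps 76^j mod 131 (j:value) for j=0..11: 0:1, 1:76, 2:12, 3:126, 4:13, 5:71, 6:25, 7:66, 8:38, 9:6, 10:63, 11:72.
Giant-step multiplier: 76^(-12) ≡ 76^(130-12) = 76^118 ≡ 48 (mod 131).
Giant steps γ_i = 115·48^i mod 131: γ_0=115, γ_1=18, γ_2=78, γ_3=76 (in table at j=1).
x = i·n + j = 3·12 + 1 = 37.
Check: 76^37 ≡ 115 (mod 131).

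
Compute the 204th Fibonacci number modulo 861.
249

Matrix identity: Q^n = [[F_(n+1), F_n], [F_n, F_(n-1)]] with Q = [[1,1],[1,0]].
n = 204 = 11001100₂. Square-and-multiply, entries mod 861:
Q^1 = [[1,1],[1,0]]
Q^3 = (Q^1)²·Q = [[3,2],[2,1]]
Q^6 = (Q^3)² = [[13,8],[8,5]]
Q^12 = (Q^6)² = [[233,144],[144,89]]
Q^25 = (Q^12)²·Q = [[853,118],[118,735]]
Q^51 = (Q^25)²·Q = [[759,212],[212,547]]
Q^102 = (Q^51)² = [[244,491],[491,614]]
Q^204 = (Q^102)² = [[128,249],[249,740]]
F_204 mod 861 = Q^204[0][1] = 249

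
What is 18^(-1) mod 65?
47

gcd(18, 65) = 1, so the inverse exists.
Extended Euclidean algorithm on (65, 18):
65 = 3 × 18 + 11  ⟹  11 = (1)·65 + (-3)·18
18 = 1 × 11 + 7  ⟹  7 = (-1)·65 + (4)·18
11 = 1 × 7 + 4  ⟹  4 = (2)·65 + (-7)·18
7 = 1 × 4 + 3  ⟹  3 = (-3)·65 + (11)·18
4 = 1 × 3 + 1  ⟹  1 = (5)·65 + (-18)·18
So (-18)·18 ≡ 1 (mod 65), i.e. 18^(-1) ≡ -18 ≡ 47 (mod 65).
Check: 18 × 47 = 846 ≡ 1 (mod 65)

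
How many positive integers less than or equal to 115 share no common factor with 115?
88

115 = 5 × 23
φ(n) = n × ∏(1 - 1/p) for each prime p dividing n
φ(115) = 115 × (1 - 1/5) × (1 - 1/23) = 88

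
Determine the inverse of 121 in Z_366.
121

gcd(121, 366) = 1, so the inverse exists.
Extended Euclidean algorithm on (366, 121):
366 = 3 × 121 + 3  ⟹  3 = (1)·366 + (-3)·121
121 = 40 × 3 + 1  ⟹  1 = (-40)·366 + (121)·121
So (121)·121 ≡ 1 (mod 366), i.e. 121^(-1) ≡ 121 (mod 366).
Check: 121 × 121 = 14641 ≡ 1 (mod 366)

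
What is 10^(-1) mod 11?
10

gcd(10, 11) = 1, so the inverse exists.
Extended Euclidean algorithm on (11, 10):
11 = 1 × 10 + 1  ⟹  1 = (1)·11 + (-1)·10
So (-1)·10 ≡ 1 (mod 11), i.e. 10^(-1) ≡ -1 ≡ 10 (mod 11).
Check: 10 × 10 = 100 ≡ 1 (mod 11)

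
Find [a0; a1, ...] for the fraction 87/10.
[8; 1, 2, 3]

Euclidean algorithm steps:
87 = 8 × 10 + 7
10 = 1 × 7 + 3
7 = 2 × 3 + 1
3 = 3 × 1 + 0
Continued fraction: [8; 1, 2, 3]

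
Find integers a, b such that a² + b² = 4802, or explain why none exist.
49² + 49² (a=49, b=49)

Factorization: 4802 = 2 × 7^4
By Fermat: n is sum of two squares iff every prime p ≡ 3 (mod 4) appears to even power.
All primes ≡ 3 (mod 4) appear to even power.
Search a = 0, 1, 2, … for 4802 - a² a perfect square: first hit at a = 49: 4802 - 2401 = 2401 = 49².
4802 = 49² + 49² = 2401 + 2401 ✓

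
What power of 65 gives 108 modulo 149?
95

Baby-step giant-step with step n = ⌈√149⌉ = 13.
Baby steps 65^j mod 149 (j:value) for j=0..12: 0:1, 1:65, 2:53, 3:18, 4:127, 5:60, 6:26, 7:51, 8:37, 9:21, 10:24, 11:70, 12:80.
Giant-step multiplier: 65^(-13) ≡ 65^(148-13) = 65^135 ≡ 139 (mod 149).
Giant steps γ_i = 108·139^i mod 149: γ_0=108, γ_1=112, γ_2=72, γ_3=25, γ_4=48, γ_5=116, γ_6=32, γ_7=127 (in table at j=4).
x = i·n + j = 7·13 + 4 = 95.
Check: 65^95 ≡ 108 (mod 149).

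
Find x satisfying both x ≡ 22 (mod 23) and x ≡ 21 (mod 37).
206

Using Chinese Remainder Theorem:
M = 23 × 37 = 851
M1 = 37, M2 = 23
y1 = 37^(-1) mod 23 = 5
y2 = 23^(-1) mod 37 = 29
x = (22×37×5 + 21×23×29) mod 851 = 206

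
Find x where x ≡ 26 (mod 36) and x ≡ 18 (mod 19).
170

Using Chinese Remainder Theorem:
M = 36 × 19 = 684
M1 = 19, M2 = 36
y1 = 19^(-1) mod 36 = 19
y2 = 36^(-1) mod 19 = 9
x = (26×19×19 + 18×36×9) mod 684 = 170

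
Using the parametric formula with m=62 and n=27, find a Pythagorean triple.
(3115, 3348, 4573)

Euclid's formula: a = m² - n², b = 2mn, c = m² + n²
m = 62, n = 27
a = 62² - 27² = 3844 - 729 = 3115
b = 2 × 62 × 27 = 3348
c = 62² + 27² = 3844 + 729 = 4573
Verification: 3115² + 3348² = 9703225 + 11209104 = 20912329 = 4573² ✓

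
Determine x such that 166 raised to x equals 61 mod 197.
120

Baby-step giant-step with step n = ⌈√197⌉ = 15.
Baby steps 166^j mod 197 (j:value) for j=0..14: 0:1, 1:166, 2:173, 3:153, 4:182, 5:71, 6:163, 7:69, 8:28, 9:117, 10:116, 11:147, 12:171, 13:18, 14:33.
Giant-step multiplier: 166^(-15) ≡ 166^(196-15) = 166^181 ≡ 57 (mod 197).
Giant steps γ_i = 61·57^i mod 197: γ_0=61, γ_1=128, γ_2=7, γ_3=5, γ_4=88, γ_5=91, γ_6=65, γ_7=159, γ_8=1 (in table at j=0).
x = i·n + j = 8·15 + 0 = 120.
Check: 166^120 ≡ 61 (mod 197).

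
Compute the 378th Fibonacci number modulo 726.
472

Matrix identity: Q^n = [[F_(n+1), F_n], [F_n, F_(n-1)]] with Q = [[1,1],[1,0]].
n = 378 = 101111010₂. Square-and-multiply, entries mod 726:
Q^1 = [[1,1],[1,0]]
Q^2 = (Q^1)² = [[2,1],[1,1]]
Q^5 = (Q^2)²·Q = [[8,5],[5,3]]
Q^11 = (Q^5)²·Q = [[144,89],[89,55]]
Q^23 = (Q^11)²·Q = [[630,343],[343,287]]
Q^47 = (Q^23)²·Q = [[714,541],[541,173]]
Q^94 = (Q^47)² = [[247,707],[707,266]]
Q^189 = (Q^94)²·Q = [[77,386],[386,417]]
Q^378 = (Q^189)² = [[287,472],[472,541]]
F_378 mod 726 = Q^378[0][1] = 472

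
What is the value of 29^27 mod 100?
9

Repeated squaring. Binary of 27 = 11011.
29^1 ≡ 29 (mod 100); 29^2 ≡ 41 (mod 100); 29^4 ≡ 81 (mod 100); 29^8 ≡ 61 (mod 100); 29^16 ≡ 21 (mod 100)
29^27 = 29^1 × 29^2 × 29^8 × 29^16 ≡ 9 (mod 100)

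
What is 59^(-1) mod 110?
69

gcd(59, 110) = 1, so the inverse exists.
Extended Euclidean algorithm on (110, 59):
110 = 1 × 59 + 51  ⟹  51 = (1)·110 + (-1)·59
59 = 1 × 51 + 8  ⟹  8 = (-1)·110 + (2)·59
51 = 6 × 8 + 3  ⟹  3 = (7)·110 + (-13)·59
8 = 2 × 3 + 2  ⟹  2 = (-15)·110 + (28)·59
3 = 1 × 2 + 1  ⟹  1 = (22)·110 + (-41)·59
So (-41)·59 ≡ 1 (mod 110), i.e. 59^(-1) ≡ -41 ≡ 69 (mod 110).
Check: 59 × 69 = 4071 ≡ 1 (mod 110)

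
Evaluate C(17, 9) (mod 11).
0

Using Lucas' theorem:
Write n=17 and k=9 in base 11:
n in base 11: [1, 6]
k in base 11: [0, 9]
C(17,9) mod 11 = ∏ C(n_i, k_i) mod 11
Digit binomials (mod 11): C(1,0) = 1; C(6,9) = 0 (k_i > n_i)
Product: 1 × 0 = 0 ≡ 0 (mod 11)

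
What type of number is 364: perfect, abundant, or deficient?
abundant

Proper divisors of 364: sum = 1 + 2 + 4 + 7 + 13 + 14 + 26 + 28 + 52 + 91 + 182 = 420
Since 420 > 364, 364 is abundant.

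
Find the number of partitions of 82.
20506255

p(n) counts ways to write n as a sum of positive integers (order ignored).
Euler's pentagonal recurrence: p(k) = p(k-1) + p(k-2) - p(k-5) - p(k-7) + p(k-12) + p(k-15) - ... (offsets j(3j∓1)/2, signs ++--, p(0)=1, p(<0)=0).
DP table for k = 0..81: p(0)=1, p(1)=1, p(2)=2, p(3)=3, p(4)=5, p(5)=7, p(6)=11, p(7)=15, p(8)=22, p(9)=30, p(10)=42, p(11)=56, p(12)=77, p(13)=101, p(14)=135, p(15)=176, p(16)=231, p(17)=297, p(18)=385, p(19)=490, p(20)=627, p(21)=792, p(22)=1002, p(23)=1255, p(24)=1575, p(25)=1958, p(26)=2436, p(27)=3010, p(28)=3718, p(29)=4565, p(30)=5604, p(31)=6842, p(32)=8349, p(33)=10143, p(34)=12310, p(35)=14883, p(36)=17977, p(37)=21637, p(38)=26015, p(39)=31185, p(40)=37338, p(41)=44583, p(42)=53174, p(43)=63261, p(44)=75175, p(45)=89134, p(46)=105558, p(47)=124754, p(48)=147273, p(49)=173525, p(50)=204226, p(51)=239943, p(52)=281589, p(53)=329931, p(54)=386155, p(55)=451276, p(56)=526823, p(57)=614154, p(58)=715220, p(59)=831820, p(60)=966467, p(61)=1121505, p(62)=1300156, p(63)=1505499, p(64)=1741630, p(65)=2012558, p(66)=2323520, p(67)=2679689, p(68)=3087735, p(69)=3554345, p(70)=4087968, p(71)=4697205, p(72)=5392783, p(73)=6185689, p(74)=7089500, p(75)=8118264, p(76)=9289091, p(77)=10619863, p(78)=12132164, p(79)=13848650, p(80)=15796476, p(81)=18004327.
Final step: p(82) = p(81) + p(80) - p(77) - p(75) + p(70) + p(67) - p(60) - p(56) + p(47) + p(42) - p(31) - p(25) + p(12) + p(5)
= 18004327 + 15796476 - 10619863 - 8118264 + 4087968 + 2679689 - 966467 - 526823 + 124754 + 53174 - 6842 - 1958 + 77 + 7
= 20506255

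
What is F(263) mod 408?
361

Matrix identity: Q^n = [[F_(n+1), F_n], [F_n, F_(n-1)]] with Q = [[1,1],[1,0]].
n = 263 = 100000111₂. Square-and-multiply, entries mod 408:
Q^1 = [[1,1],[1,0]]
Q^2 = (Q^1)² = [[2,1],[1,1]]
Q^4 = (Q^2)² = [[5,3],[3,2]]
Q^8 = (Q^4)² = [[34,21],[21,13]]
Q^16 = (Q^8)² = [[373,171],[171,202]]
Q^32 = (Q^16)² = [[274,405],[405,277]]
Q^65 = (Q^32)²·Q = [[400,13],[13,387]]
Q^131 = (Q^65)²·Q = [[264,233],[233,31]]
Q^263 = (Q^131)²·Q = [[144,361],[361,191]]
F_263 mod 408 = Q^263[0][1] = 361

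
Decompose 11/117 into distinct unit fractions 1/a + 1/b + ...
1/11 + 1/322 + 1/414414

Greedy algorithm:
11/117: ceiling(117/11) = 11, use 1/11
4/1287: ceiling(1287/4) = 322, use 1/322
1/414414: ceiling(414414/1) = 414414, use 1/414414
Result: 11/117 = 1/11 + 1/322 + 1/414414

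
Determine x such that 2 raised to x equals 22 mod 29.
26

Baby-step giant-step with step n = ⌈√29⌉ = 6.
Baby steps 2^j mod 29 (j:value) for j=0..5: 0:1, 1:2, 2:4, 3:8, 4:16, 5:3.
Giant-step multiplier: 2^(-6) ≡ 2^(28-6) = 2^22 ≡ 5 (mod 29).
Giant steps γ_i = 22·5^i mod 29: γ_0=22, γ_1=23, γ_2=28, γ_3=24, γ_4=4 (in table at j=2).
x = i·n + j = 4·6 + 2 = 26.
Check: 2^26 ≡ 22 (mod 29).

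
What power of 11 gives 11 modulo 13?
1

Baby-step giant-step with step n = ⌈√13⌉ = 4.
Baby steps 11^j mod 13 (j:value) for j=0..3: 0:1, 1:11, 2:4, 3:5.
h = 11 is already in the table at j=1, so x = 1.
Check: 11^1 ≡ 11 (mod 13).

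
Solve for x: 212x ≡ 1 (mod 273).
179

gcd(212, 273) = 1, so the inverse exists.
Extended Euclidean algorithm on (273, 212):
273 = 1 × 212 + 61  ⟹  61 = (1)·273 + (-1)·212
212 = 3 × 61 + 29  ⟹  29 = (-3)·273 + (4)·212
61 = 2 × 29 + 3  ⟹  3 = (7)·273 + (-9)·212
29 = 9 × 3 + 2  ⟹  2 = (-66)·273 + (85)·212
3 = 1 × 2 + 1  ⟹  1 = (73)·273 + (-94)·212
So (-94)·212 ≡ 1 (mod 273), i.e. 212^(-1) ≡ -94 ≡ 179 (mod 273).
Check: 212 × 179 = 37948 ≡ 1 (mod 273)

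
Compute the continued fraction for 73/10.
[7; 3, 3]

Euclidean algorithm steps:
73 = 7 × 10 + 3
10 = 3 × 3 + 1
3 = 3 × 1 + 0
Continued fraction: [7; 3, 3]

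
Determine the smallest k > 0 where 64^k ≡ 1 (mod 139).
23

139 is prime, so ord(64) divides φ(139) = 138.
Divisors of 138: 1, 2, 3, 6, 23, 46, 69, 138.
Repeated squaring: 64^1 ≡ 64, 64^2 ≡ 65, 64^4 ≡ 55, 64^8 ≡ 106, 64^16 ≡ 116, 64^32 ≡ 112, 64^64 ≡ 34, 64^128 ≡ 44 (mod 139).
Test 64^d mod 139 for each divisor d in increasing order:
64^1 ≡ 64
64^2 ≡ 65
64^3 = 64^2·64^1 ≡ 129
64^6 = 64^4·64^2 ≡ 100
64^23 = 64^16·64^4·64^2·64^1 ≡ 1  ← first divisor giving 1
The order is 23.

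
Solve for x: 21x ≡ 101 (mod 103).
x ≡ 98 (mod 103)

gcd(21, 103) = 1, which divides 101, so solutions exist.
Find 21^(-1) mod 103 by the extended Euclidean algorithm:
103 = 4 × 21 + 19  ⟹  19 = (1)·103 + (-4)·21
21 = 1 × 19 + 2  ⟹  2 = (-1)·103 + (5)·21
19 = 9 × 2 + 1  ⟹  1 = (10)·103 + (-49)·21
So (-49)·21 ≡ 1 (mod 103), i.e. 21^(-1) ≡ -49 ≡ 54 (mod 103).
x ≡ 54 × 101 = 5454 ≡ 98 (mod 103).
Check: 21 × 98 = 2058 ≡ 101 (mod 103).
Unique solution: x ≡ 98 (mod 103)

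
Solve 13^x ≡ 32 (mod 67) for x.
35

Baby-step giant-step with step n = ⌈√67⌉ = 9.
Baby steps 13^j mod 67 (j:value) for j=0..8: 0:1, 1:13, 2:35, 3:53, 4:19, 5:46, 6:62, 7:2, 8:26.
Giant-step multiplier: 13^(-9) ≡ 13^(66-9) = 13^57 ≡ 45 (mod 67).
Giant steps γ_i = 32·45^i mod 67: γ_0=32, γ_1=33, γ_2=11, γ_3=26 (in table at j=8).
x = i·n + j = 3·9 + 8 = 35.
Check: 13^35 ≡ 32 (mod 67).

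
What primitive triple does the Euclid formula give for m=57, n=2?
(3245, 228, 3253)

Euclid's formula: a = m² - n², b = 2mn, c = m² + n²
m = 57, n = 2
a = 57² - 2² = 3249 - 4 = 3245
b = 2 × 57 × 2 = 228
c = 57² + 2² = 3249 + 4 = 3253
Verification: 3245² + 228² = 10530025 + 51984 = 10582009 = 3253² ✓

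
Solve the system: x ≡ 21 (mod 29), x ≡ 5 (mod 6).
137

Using Chinese Remainder Theorem:
M = 29 × 6 = 174
M1 = 6, M2 = 29
y1 = 6^(-1) mod 29 = 5
y2 = 29^(-1) mod 6 = 5
x = (21×6×5 + 5×29×5) mod 174 = 137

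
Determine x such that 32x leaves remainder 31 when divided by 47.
x ≡ 23 (mod 47)

gcd(32, 47) = 1, which divides 31, so solutions exist.
Find 32^(-1) mod 47 by the extended Euclidean algorithm:
47 = 1 × 32 + 15  ⟹  15 = (1)·47 + (-1)·32
32 = 2 × 15 + 2  ⟹  2 = (-2)·47 + (3)·32
15 = 7 × 2 + 1  ⟹  1 = (15)·47 + (-22)·32
So (-22)·32 ≡ 1 (mod 47), i.e. 32^(-1) ≡ -22 ≡ 25 (mod 47).
x ≡ 25 × 31 = 775 ≡ 23 (mod 47).
Check: 32 × 23 = 736 ≡ 31 (mod 47).
Unique solution: x ≡ 23 (mod 47)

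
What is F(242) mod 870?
61

Matrix identity: Q^n = [[F_(n+1), F_n], [F_n, F_(n-1)]] with Q = [[1,1],[1,0]].
n = 242 = 11110010₂. Square-and-multiply, entries mod 870:
Q^1 = [[1,1],[1,0]]
Q^3 = (Q^1)²·Q = [[3,2],[2,1]]
Q^7 = (Q^3)²·Q = [[21,13],[13,8]]
Q^15 = (Q^7)²·Q = [[117,610],[610,377]]
Q^30 = (Q^15)² = [[379,320],[320,59]]
Q^60 = (Q^30)² = [[701,90],[90,611]]
Q^121 = (Q^60)²·Q = [[751,121],[121,630]]
Q^242 = (Q^121)² = [[92,61],[61,31]]
F_242 mod 870 = Q^242[0][1] = 61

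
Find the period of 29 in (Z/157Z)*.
52

157 is prime, so ord(29) divides φ(157) = 156.
Divisors of 156: 1, 2, 3, 4, 6, 12, 13, 26, 39, 52, 78, 156.
Repeated squaring: 29^1 ≡ 29, 29^2 ≡ 56, 29^4 ≡ 153, 29^8 ≡ 16, 29^16 ≡ 99, 29^32 ≡ 67, 29^64 ≡ 93, 29^128 ≡ 14 (mod 157).
Test 29^d mod 157 for each divisor d in increasing order:
29^1 ≡ 29
29^2 ≡ 56
29^3 = 29^2·29^1 ≡ 54
29^4 ≡ 153
29^6 = 29^4·29^2 ≡ 90
29^12 = 29^8·29^4 ≡ 93
29^13 = 29^8·29^4·29^1 ≡ 28
29^26 = 29^16·29^8·29^2 ≡ 156
29^39 = 29^32·29^4·29^2·29^1 ≡ 129
29^52 = 29^32·29^16·29^4 ≡ 1  ← first divisor giving 1
The order is 52.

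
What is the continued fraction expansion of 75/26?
[2; 1, 7, 1, 2]

Euclidean algorithm steps:
75 = 2 × 26 + 23
26 = 1 × 23 + 3
23 = 7 × 3 + 2
3 = 1 × 2 + 1
2 = 2 × 1 + 0
Continued fraction: [2; 1, 7, 1, 2]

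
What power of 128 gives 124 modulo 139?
28

Baby-step giant-step with step n = ⌈√139⌉ = 12.
Baby steps 128^j mod 139 (j:value) for j=0..11: 0:1, 1:128, 2:121, 3:59, 4:46, 5:50, 6:6, 7:73, 8:31, 9:76, 10:137, 11:22.
Giant-step multiplier: 128^(-12) ≡ 128^(138-12) = 128^126 ≡ 112 (mod 139).
Giant steps γ_i = 124·112^i mod 139: γ_0=124, γ_1=127, γ_2=46 (in table at j=4).
x = i·n + j = 2·12 + 4 = 28.
Check: 128^28 ≡ 124 (mod 139).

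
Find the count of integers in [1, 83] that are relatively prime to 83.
82

83 = 83
φ(n) = n × ∏(1 - 1/p) for each prime p dividing n
φ(83) = 83 × (1 - 1/83) = 82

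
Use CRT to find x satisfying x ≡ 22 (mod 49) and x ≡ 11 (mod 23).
218

Using Chinese Remainder Theorem:
M = 49 × 23 = 1127
M1 = 23, M2 = 49
y1 = 23^(-1) mod 49 = 32
y2 = 49^(-1) mod 23 = 8
x = (22×23×32 + 11×49×8) mod 1127 = 218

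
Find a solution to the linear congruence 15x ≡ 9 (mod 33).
x ≡ 5 (mod 11)

gcd(15, 33) = 3, which divides 9, so solutions exist.
Divide through by 3: 5x ≡ 3 (mod 11).
Find 5^(-1) mod 11 by the extended Euclidean algorithm:
11 = 2 × 5 + 1  ⟹  1 = (1)·11 + (-2)·5
So (-2)·5 ≡ 1 (mod 11), i.e. 5^(-1) ≡ -2 ≡ 9 (mod 11).
x ≡ 9 × 3 = 27 ≡ 5 (mod 11).
Check: 15 × 5 = 75 ≡ 9 (mod 33).
x ≡ 5 (mod 11), giving 3 solutions mod 33.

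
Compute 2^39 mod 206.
30

Repeated squaring. Binary of 39 = 100111.
2^1 ≡ 2 (mod 206); 2^2 ≡ 4 (mod 206); 2^4 ≡ 16 (mod 206); 2^8 ≡ 50 (mod 206); 2^16 ≡ 28 (mod 206); 2^32 ≡ 166 (mod 206)
2^39 = 2^1 × 2^2 × 2^4 × 2^32 ≡ 30 (mod 206)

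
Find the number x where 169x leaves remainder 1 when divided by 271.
178

gcd(169, 271) = 1, so the inverse exists.
Extended Euclidean algorithm on (271, 169):
271 = 1 × 169 + 102  ⟹  102 = (1)·271 + (-1)·169
169 = 1 × 102 + 67  ⟹  67 = (-1)·271 + (2)·169
102 = 1 × 67 + 35  ⟹  35 = (2)·271 + (-3)·169
67 = 1 × 35 + 32  ⟹  32 = (-3)·271 + (5)·169
35 = 1 × 32 + 3  ⟹  3 = (5)·271 + (-8)·169
32 = 10 × 3 + 2  ⟹  2 = (-53)·271 + (85)·169
3 = 1 × 2 + 1  ⟹  1 = (58)·271 + (-93)·169
So (-93)·169 ≡ 1 (mod 271), i.e. 169^(-1) ≡ -93 ≡ 178 (mod 271).
Check: 169 × 178 = 30082 ≡ 1 (mod 271)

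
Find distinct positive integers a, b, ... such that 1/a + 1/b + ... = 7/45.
1/7 + 1/79 + 1/24885

Greedy algorithm:
7/45: ceiling(45/7) = 7, use 1/7
4/315: ceiling(315/4) = 79, use 1/79
1/24885: ceiling(24885/1) = 24885, use 1/24885
Result: 7/45 = 1/7 + 1/79 + 1/24885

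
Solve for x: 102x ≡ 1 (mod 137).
90

gcd(102, 137) = 1, so the inverse exists.
Extended Euclidean algorithm on (137, 102):
137 = 1 × 102 + 35  ⟹  35 = (1)·137 + (-1)·102
102 = 2 × 35 + 32  ⟹  32 = (-2)·137 + (3)·102
35 = 1 × 32 + 3  ⟹  3 = (3)·137 + (-4)·102
32 = 10 × 3 + 2  ⟹  2 = (-32)·137 + (43)·102
3 = 1 × 2 + 1  ⟹  1 = (35)·137 + (-47)·102
So (-47)·102 ≡ 1 (mod 137), i.e. 102^(-1) ≡ -47 ≡ 90 (mod 137).
Check: 102 × 90 = 9180 ≡ 1 (mod 137)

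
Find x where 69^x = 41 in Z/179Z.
153

Baby-step giant-step with step n = ⌈√179⌉ = 14.
Baby steps 69^j mod 179 (j:value) for j=0..13: 0:1, 1:69, 2:107, 3:44, 4:172, 5:54, 6:146, 7:50, 8:49, 9:159, 10:52, 11:8, 12:15, 13:140.
Giant-step multiplier: 69^(-14) ≡ 69^(178-14) = 69^164 ≡ 149 (mod 179).
Giant steps γ_i = 41·149^i mod 179: γ_0=41, γ_1=23, γ_2=26, γ_3=115, γ_4=130, γ_5=38, γ_6=113, γ_7=11, γ_8=28, γ_9=55, γ_10=140 (in table at j=13).
x = i·n + j = 10·14 + 13 = 153.
Check: 69^153 ≡ 41 (mod 179).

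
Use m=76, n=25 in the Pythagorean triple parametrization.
(5151, 3800, 6401)

Euclid's formula: a = m² - n², b = 2mn, c = m² + n²
m = 76, n = 25
a = 76² - 25² = 5776 - 625 = 5151
b = 2 × 76 × 25 = 3800
c = 76² + 25² = 5776 + 625 = 6401
Verification: 5151² + 3800² = 26532801 + 14440000 = 40972801 = 6401² ✓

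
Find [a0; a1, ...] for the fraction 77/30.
[2; 1, 1, 3, 4]

Euclidean algorithm steps:
77 = 2 × 30 + 17
30 = 1 × 17 + 13
17 = 1 × 13 + 4
13 = 3 × 4 + 1
4 = 4 × 1 + 0
Continued fraction: [2; 1, 1, 3, 4]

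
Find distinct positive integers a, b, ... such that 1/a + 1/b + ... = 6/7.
1/2 + 1/3 + 1/42

Greedy algorithm:
6/7: ceiling(7/6) = 2, use 1/2
5/14: ceiling(14/5) = 3, use 1/3
1/42: ceiling(42/1) = 42, use 1/42
Result: 6/7 = 1/2 + 1/3 + 1/42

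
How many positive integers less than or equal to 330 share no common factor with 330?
80

330 = 2 × 3 × 5 × 11
φ(n) = n × ∏(1 - 1/p) for each prime p dividing n
φ(330) = 330 × (1 - 1/2) × (1 - 1/3) × (1 - 1/5) × (1 - 1/11) = 80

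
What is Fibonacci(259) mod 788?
477

Matrix identity: Q^n = [[F_(n+1), F_n], [F_n, F_(n-1)]] with Q = [[1,1],[1,0]].
n = 259 = 100000011₂. Square-and-multiply, entries mod 788:
Q^1 = [[1,1],[1,0]]
Q^2 = (Q^1)² = [[2,1],[1,1]]
Q^4 = (Q^2)² = [[5,3],[3,2]]
Q^8 = (Q^4)² = [[34,21],[21,13]]
Q^16 = (Q^8)² = [[21,199],[199,610]]
Q^32 = (Q^16)² = [[642,277],[277,365]]
Q^64 = (Q^32)² = [[333,775],[775,346]]
Q^129 = (Q^64)²·Q = [[579,738],[738,629]]
Q^259 = (Q^129)²·Q = [[753,477],[477,276]]
F_259 mod 788 = Q^259[0][1] = 477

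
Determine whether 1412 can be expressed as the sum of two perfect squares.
16² + 34² (a=16, b=34)

Factorization: 1412 = 2^2 × 353
By Fermat: n is sum of two squares iff every prime p ≡ 3 (mod 4) appears to even power.
All primes ≡ 3 (mod 4) appear to even power.
Search a = 0, 1, 2, … for 1412 - a² a perfect square: first hit at a = 16: 1412 - 256 = 1156 = 34².
1412 = 16² + 34² = 256 + 1156 ✓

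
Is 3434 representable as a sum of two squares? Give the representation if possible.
25² + 53² (a=25, b=53)

Factorization: 3434 = 2 × 17 × 101
By Fermat: n is sum of two squares iff every prime p ≡ 3 (mod 4) appears to even power.
All primes ≡ 3 (mod 4) appear to even power.
Search a = 0, 1, 2, … for 3434 - a² a perfect square: first hit at a = 25: 3434 - 625 = 2809 = 53².
3434 = 25² + 53² = 625 + 2809 ✓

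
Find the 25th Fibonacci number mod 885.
685

Matrix identity: Q^n = [[F_(n+1), F_n], [F_n, F_(n-1)]] with Q = [[1,1],[1,0]].
n = 25 = 11001₂. Square-and-multiply, entries mod 885:
Q^1 = [[1,1],[1,0]]
Q^3 = (Q^1)²·Q = [[3,2],[2,1]]
Q^6 = (Q^3)² = [[13,8],[8,5]]
Q^12 = (Q^6)² = [[233,144],[144,89]]
Q^25 = (Q^12)²·Q = [[148,685],[685,348]]
F_25 mod 885 = Q^25[0][1] = 685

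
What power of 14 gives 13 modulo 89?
71

Baby-step giant-step with step n = ⌈√89⌉ = 10.
Baby steps 14^j mod 89 (j:value) for j=0..9: 0:1, 1:14, 2:18, 3:74, 4:57, 5:86, 6:47, 7:35, 8:45, 9:7.
Giant-step multiplier: 14^(-10) ≡ 14^(88-10) = 14^78 ≡ 10 (mod 89).
Giant steps γ_i = 13·10^i mod 89: γ_0=13, γ_1=41, γ_2=54, γ_3=6, γ_4=60, γ_5=66, γ_6=37, γ_7=14 (in table at j=1).
x = i·n + j = 7·10 + 1 = 71.
Check: 14^71 ≡ 13 (mod 89).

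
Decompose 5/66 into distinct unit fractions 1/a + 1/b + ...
1/14 + 1/231

Greedy algorithm:
5/66: ceiling(66/5) = 14, use 1/14
1/231: ceiling(231/1) = 231, use 1/231
Result: 5/66 = 1/14 + 1/231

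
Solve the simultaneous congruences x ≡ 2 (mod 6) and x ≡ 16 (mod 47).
110

Using Chinese Remainder Theorem:
M = 6 × 47 = 282
M1 = 47, M2 = 6
y1 = 47^(-1) mod 6 = 5
y2 = 6^(-1) mod 47 = 8
x = (2×47×5 + 16×6×8) mod 282 = 110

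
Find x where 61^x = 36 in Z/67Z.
2

Baby-step giant-step with step n = ⌈√67⌉ = 9.
Baby steps 61^j mod 67 (j:value) for j=0..8: 0:1, 1:61, 2:36, 3:52, 4:23, 5:63, 6:24, 7:57, 8:60.
h = 36 is already in the table at j=2, so x = 2.
Check: 61^2 ≡ 36 (mod 67).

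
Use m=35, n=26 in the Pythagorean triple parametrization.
(549, 1820, 1901)

Euclid's formula: a = m² - n², b = 2mn, c = m² + n²
m = 35, n = 26
a = 35² - 26² = 1225 - 676 = 549
b = 2 × 35 × 26 = 1820
c = 35² + 26² = 1225 + 676 = 1901
Verification: 549² + 1820² = 301401 + 3312400 = 3613801 = 1901² ✓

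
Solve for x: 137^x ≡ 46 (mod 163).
22

Baby-step giant-step with step n = ⌈√163⌉ = 13.
Baby steps 137^j mod 163 (j:value) for j=0..12: 0:1, 1:137, 2:24, 3:28, 4:87, 5:20, 6:132, 7:154, 8:71, 9:110, 10:74, 11:32, 12:146.
Giant-step multiplier: 137^(-13) ≡ 137^(162-13) = 137^149 ≡ 52 (mod 163).
Giant steps γ_i = 46·52^i mod 163: γ_0=46, γ_1=110 (in table at j=9).
x = i·n + j = 1·13 + 9 = 22.
Check: 137^22 ≡ 46 (mod 163).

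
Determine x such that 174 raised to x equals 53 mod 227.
114

Baby-step giant-step with step n = ⌈√227⌉ = 16.
Baby steps 174^j mod 227 (j:value) for j=0..15: 0:1, 1:174, 2:85, 3:35, 4:188, 5:24, 6:90, 7:224, 8:159, 9:199, 10:122, 11:117, 12:155, 13:184, 14:9, 15:204.
Giant-step multiplier: 174^(-16) ≡ 174^(226-16) = 174^210 ≡ 100 (mod 227).
Giant steps γ_i = 53·100^i mod 227: γ_0=53, γ_1=79, γ_2=182, γ_3=40, γ_4=141, γ_5=26, γ_6=103, γ_7=85 (in table at j=2).
x = i·n + j = 7·16 + 2 = 114.
Check: 174^114 ≡ 53 (mod 227).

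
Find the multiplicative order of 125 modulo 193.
64

193 is prime, so ord(125) divides φ(193) = 192.
Divisors of 192: 1, 2, 3, 4, 6, 8, 12, 16, 24, 32, 48, 64, 96, 192.
Repeated squaring: 125^1 ≡ 125, 125^2 ≡ 185, 125^4 ≡ 64, 125^8 ≡ 43, 125^16 ≡ 112, 125^32 ≡ 192, 125^64 ≡ 1, 125^128 ≡ 1 (mod 193).
Test 125^d mod 193 for each divisor d in increasing order:
125^1 ≡ 125
125^2 ≡ 185
125^3 = 125^2·125^1 ≡ 158
125^4 ≡ 64
125^6 = 125^4·125^2 ≡ 67
125^8 ≡ 43
125^12 = 125^8·125^4 ≡ 50
125^16 ≡ 112
125^24 = 125^16·125^8 ≡ 184
125^32 ≡ 192
125^48 = 125^32·125^16 ≡ 81
125^64 ≡ 1  ← first divisor giving 1
The order is 64.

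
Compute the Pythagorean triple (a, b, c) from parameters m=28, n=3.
(775, 168, 793)

Euclid's formula: a = m² - n², b = 2mn, c = m² + n²
m = 28, n = 3
a = 28² - 3² = 784 - 9 = 775
b = 2 × 28 × 3 = 168
c = 28² + 3² = 784 + 9 = 793
Verification: 775² + 168² = 600625 + 28224 = 628849 = 793² ✓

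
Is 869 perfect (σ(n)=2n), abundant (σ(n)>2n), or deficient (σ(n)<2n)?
deficient

Proper divisors of 869: sum = 1 + 11 + 79 = 91
Since 91 < 869, 869 is deficient.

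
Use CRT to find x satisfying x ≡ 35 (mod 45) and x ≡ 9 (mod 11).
350

Using Chinese Remainder Theorem:
M = 45 × 11 = 495
M1 = 11, M2 = 45
y1 = 11^(-1) mod 45 = 41
y2 = 45^(-1) mod 11 = 1
x = (35×11×41 + 9×45×1) mod 495 = 350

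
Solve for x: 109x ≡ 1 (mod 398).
241

gcd(109, 398) = 1, so the inverse exists.
Extended Euclidean algorithm on (398, 109):
398 = 3 × 109 + 71  ⟹  71 = (1)·398 + (-3)·109
109 = 1 × 71 + 38  ⟹  38 = (-1)·398 + (4)·109
71 = 1 × 38 + 33  ⟹  33 = (2)·398 + (-7)·109
38 = 1 × 33 + 5  ⟹  5 = (-3)·398 + (11)·109
33 = 6 × 5 + 3  ⟹  3 = (20)·398 + (-73)·109
5 = 1 × 3 + 2  ⟹  2 = (-23)·398 + (84)·109
3 = 1 × 2 + 1  ⟹  1 = (43)·398 + (-157)·109
So (-157)·109 ≡ 1 (mod 398), i.e. 109^(-1) ≡ -157 ≡ 241 (mod 398).
Check: 109 × 241 = 26269 ≡ 1 (mod 398)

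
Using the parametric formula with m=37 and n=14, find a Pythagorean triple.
(1173, 1036, 1565)

Euclid's formula: a = m² - n², b = 2mn, c = m² + n²
m = 37, n = 14
a = 37² - 14² = 1369 - 196 = 1173
b = 2 × 37 × 14 = 1036
c = 37² + 14² = 1369 + 196 = 1565
Verification: 1173² + 1036² = 1375929 + 1073296 = 2449225 = 1565² ✓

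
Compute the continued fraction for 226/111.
[2; 27, 1, 3]

Euclidean algorithm steps:
226 = 2 × 111 + 4
111 = 27 × 4 + 3
4 = 1 × 3 + 1
3 = 3 × 1 + 0
Continued fraction: [2; 27, 1, 3]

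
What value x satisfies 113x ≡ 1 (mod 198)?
191

gcd(113, 198) = 1, so the inverse exists.
Extended Euclidean algorithm on (198, 113):
198 = 1 × 113 + 85  ⟹  85 = (1)·198 + (-1)·113
113 = 1 × 85 + 28  ⟹  28 = (-1)·198 + (2)·113
85 = 3 × 28 + 1  ⟹  1 = (4)·198 + (-7)·113
So (-7)·113 ≡ 1 (mod 198), i.e. 113^(-1) ≡ -7 ≡ 191 (mod 198).
Check: 113 × 191 = 21583 ≡ 1 (mod 198)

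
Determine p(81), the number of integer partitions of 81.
18004327

p(n) counts ways to write n as a sum of positive integers (order ignored).
Euler's pentagonal recurrence: p(k) = p(k-1) + p(k-2) - p(k-5) - p(k-7) + p(k-12) + p(k-15) - ... (offsets j(3j∓1)/2, signs ++--, p(0)=1, p(<0)=0).
DP table for k = 0..80: p(0)=1, p(1)=1, p(2)=2, p(3)=3, p(4)=5, p(5)=7, p(6)=11, p(7)=15, p(8)=22, p(9)=30, p(10)=42, p(11)=56, p(12)=77, p(13)=101, p(14)=135, p(15)=176, p(16)=231, p(17)=297, p(18)=385, p(19)=490, p(20)=627, p(21)=792, p(22)=1002, p(23)=1255, p(24)=1575, p(25)=1958, p(26)=2436, p(27)=3010, p(28)=3718, p(29)=4565, p(30)=5604, p(31)=6842, p(32)=8349, p(33)=10143, p(34)=12310, p(35)=14883, p(36)=17977, p(37)=21637, p(38)=26015, p(39)=31185, p(40)=37338, p(41)=44583, p(42)=53174, p(43)=63261, p(44)=75175, p(45)=89134, p(46)=105558, p(47)=124754, p(48)=147273, p(49)=173525, p(50)=204226, p(51)=239943, p(52)=281589, p(53)=329931, p(54)=386155, p(55)=451276, p(56)=526823, p(57)=614154, p(58)=715220, p(59)=831820, p(60)=966467, p(61)=1121505, p(62)=1300156, p(63)=1505499, p(64)=1741630, p(65)=2012558, p(66)=2323520, p(67)=2679689, p(68)=3087735, p(69)=3554345, p(70)=4087968, p(71)=4697205, p(72)=5392783, p(73)=6185689, p(74)=7089500, p(75)=8118264, p(76)=9289091, p(77)=10619863, p(78)=12132164, p(79)=13848650, p(80)=15796476.
Final step: p(81) = p(80) + p(79) - p(76) - p(74) + p(69) + p(66) - p(59) - p(55) + p(46) + p(41) - p(30) - p(24) + p(11) + p(4)
= 15796476 + 13848650 - 9289091 - 7089500 + 3554345 + 2323520 - 831820 - 451276 + 105558 + 44583 - 5604 - 1575 + 56 + 5
= 18004327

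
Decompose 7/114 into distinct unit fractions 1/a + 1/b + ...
1/17 + 1/388 + 1/375972

Greedy algorithm:
7/114: ceiling(114/7) = 17, use 1/17
5/1938: ceiling(1938/5) = 388, use 1/388
1/375972: ceiling(375972/1) = 375972, use 1/375972
Result: 7/114 = 1/17 + 1/388 + 1/375972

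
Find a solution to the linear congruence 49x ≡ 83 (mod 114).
x ≡ 11 (mod 114)

gcd(49, 114) = 1, which divides 83, so solutions exist.
Find 49^(-1) mod 114 by the extended Euclidean algorithm:
114 = 2 × 49 + 16  ⟹  16 = (1)·114 + (-2)·49
49 = 3 × 16 + 1  ⟹  1 = (-3)·114 + (7)·49
So (7)·49 ≡ 1 (mod 114), i.e. 49^(-1) ≡ 7 (mod 114).
x ≡ 7 × 83 = 581 ≡ 11 (mod 114).
Check: 49 × 11 = 539 ≡ 83 (mod 114).
Unique solution: x ≡ 11 (mod 114)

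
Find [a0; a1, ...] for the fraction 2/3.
[0; 1, 2]

Euclidean algorithm steps:
2 = 0 × 3 + 2
3 = 1 × 2 + 1
2 = 2 × 1 + 0
Continued fraction: [0; 1, 2]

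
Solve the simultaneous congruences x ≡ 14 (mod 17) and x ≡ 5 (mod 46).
235

Using Chinese Remainder Theorem:
M = 17 × 46 = 782
M1 = 46, M2 = 17
y1 = 46^(-1) mod 17 = 10
y2 = 17^(-1) mod 46 = 19
x = (14×46×10 + 5×17×19) mod 782 = 235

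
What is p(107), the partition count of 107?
431149389

p(n) counts ways to write n as a sum of positive integers (order ignored).
Euler's pentagonal recurrence: p(k) = p(k-1) + p(k-2) - p(k-5) - p(k-7) + p(k-12) + p(k-15) - ... (offsets j(3j∓1)/2, signs ++--, p(0)=1, p(<0)=0).
DP table for k = 0..106: p(0)=1, p(1)=1, p(2)=2, p(3)=3, p(4)=5, p(5)=7, p(6)=11, p(7)=15, p(8)=22, p(9)=30, p(10)=42, p(11)=56, p(12)=77, p(13)=101, p(14)=135, p(15)=176, p(16)=231, p(17)=297, p(18)=385, p(19)=490, p(20)=627, p(21)=792, p(22)=1002, p(23)=1255, p(24)=1575, p(25)=1958, p(26)=2436, p(27)=3010, p(28)=3718, p(29)=4565, p(30)=5604, p(31)=6842, p(32)=8349, p(33)=10143, p(34)=12310, p(35)=14883, p(36)=17977, p(37)=21637, p(38)=26015, p(39)=31185, p(40)=37338, p(41)=44583, p(42)=53174, p(43)=63261, p(44)=75175, p(45)=89134, p(46)=105558, p(47)=124754, p(48)=147273, p(49)=173525, p(50)=204226, p(51)=239943, p(52)=281589, p(53)=329931, p(54)=386155, p(55)=451276, p(56)=526823, p(57)=614154, p(58)=715220, p(59)=831820, p(60)=966467, p(61)=1121505, p(62)=1300156, p(63)=1505499, p(64)=1741630, p(65)=2012558, p(66)=2323520, p(67)=2679689, p(68)=3087735, p(69)=3554345, p(70)=4087968, p(71)=4697205, p(72)=5392783, p(73)=6185689, p(74)=7089500, p(75)=8118264, p(76)=9289091, p(77)=10619863, p(78)=12132164, p(79)=13848650, p(80)=15796476, p(81)=18004327, p(82)=20506255, p(83)=23338469, p(84)=26543660, p(85)=30167357, p(86)=34262962, p(87)=38887673, p(88)=44108109, p(89)=49995925, p(90)=56634173, p(91)=64112359, p(92)=72533807, p(93)=82010177, p(94)=92669720, p(95)=104651419, p(96)=118114304, p(97)=133230930, p(98)=150198136, p(99)=169229875, p(100)=190569292, p(101)=214481126, p(102)=241265379, p(103)=271248950, p(104)=304801365, p(105)=342325709, p(106)=384276336.
Final step: p(107) = p(106) + p(105) - p(102) - p(100) + p(95) + p(92) - p(85) - p(81) + p(72) + p(67) - p(56) - p(50) + p(37) + p(30) - p(15) - p(7)
= 384276336 + 342325709 - 241265379 - 190569292 + 104651419 + 72533807 - 30167357 - 18004327 + 5392783 + 2679689 - 526823 - 204226 + 21637 + 5604 - 176 - 15
= 431149389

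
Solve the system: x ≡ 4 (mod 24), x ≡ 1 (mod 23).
484

Using Chinese Remainder Theorem:
M = 24 × 23 = 552
M1 = 23, M2 = 24
y1 = 23^(-1) mod 24 = 23
y2 = 24^(-1) mod 23 = 1
x = (4×23×23 + 1×24×1) mod 552 = 484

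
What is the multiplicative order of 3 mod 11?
5

11 is prime, so ord(3) divides φ(11) = 10.
Divisors of 10: 1, 2, 5, 10.
Repeated squaring: 3^1 ≡ 3, 3^2 ≡ 9, 3^4 ≡ 4, 3^8 ≡ 5 (mod 11).
Test 3^d mod 11 for each divisor d in increasing order:
3^1 ≡ 3
3^2 ≡ 9
3^5 = 3^4·3^1 ≡ 1  ← first divisor giving 1
The order is 5.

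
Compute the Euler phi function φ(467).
466

467 = 467
φ(n) = n × ∏(1 - 1/p) for each prime p dividing n
φ(467) = 467 × (1 - 1/467) = 466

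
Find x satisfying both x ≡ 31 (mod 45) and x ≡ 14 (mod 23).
796

Using Chinese Remainder Theorem:
M = 45 × 23 = 1035
M1 = 23, M2 = 45
y1 = 23^(-1) mod 45 = 2
y2 = 45^(-1) mod 23 = 22
x = (31×23×2 + 14×45×22) mod 1035 = 796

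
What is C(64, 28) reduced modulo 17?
13

Using Lucas' theorem:
Write n=64 and k=28 in base 17:
n in base 17: [3, 13]
k in base 17: [1, 11]
C(64,28) mod 17 = ∏ C(n_i, k_i) mod 17
Digit binomials (mod 17): C(3,1) = 3; C(13,11) = 78 ≡ 10
Product: 3 × 10 = 30 ≡ 13 (mod 17)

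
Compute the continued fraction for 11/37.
[0; 3, 2, 1, 3]

Euclidean algorithm steps:
11 = 0 × 37 + 11
37 = 3 × 11 + 4
11 = 2 × 4 + 3
4 = 1 × 3 + 1
3 = 3 × 1 + 0
Continued fraction: [0; 3, 2, 1, 3]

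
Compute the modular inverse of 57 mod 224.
169

gcd(57, 224) = 1, so the inverse exists.
Extended Euclidean algorithm on (224, 57):
224 = 3 × 57 + 53  ⟹  53 = (1)·224 + (-3)·57
57 = 1 × 53 + 4  ⟹  4 = (-1)·224 + (4)·57
53 = 13 × 4 + 1  ⟹  1 = (14)·224 + (-55)·57
So (-55)·57 ≡ 1 (mod 224), i.e. 57^(-1) ≡ -55 ≡ 169 (mod 224).
Check: 57 × 169 = 9633 ≡ 1 (mod 224)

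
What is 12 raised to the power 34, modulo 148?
120

Repeated squaring. Binary of 34 = 100010.
12^1 ≡ 12 (mod 148); 12^2 ≡ 144 (mod 148); 12^4 ≡ 16 (mod 148); 12^8 ≡ 108 (mod 148); 12^16 ≡ 120 (mod 148); 12^32 ≡ 44 (mod 148)
12^34 = 12^2 × 12^32 ≡ 120 (mod 148)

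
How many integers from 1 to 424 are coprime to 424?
208

424 = 2^3 × 53
φ(n) = n × ∏(1 - 1/p) for each prime p dividing n
φ(424) = 424 × (1 - 1/2) × (1 - 1/53) = 208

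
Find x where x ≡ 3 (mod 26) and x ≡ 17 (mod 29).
133

Using Chinese Remainder Theorem:
M = 26 × 29 = 754
M1 = 29, M2 = 26
y1 = 29^(-1) mod 26 = 9
y2 = 26^(-1) mod 29 = 19
x = (3×29×9 + 17×26×19) mod 754 = 133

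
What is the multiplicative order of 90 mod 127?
18

127 is prime, so ord(90) divides φ(127) = 126.
Divisors of 126: 1, 2, 3, 6, 7, 9, 14, 18, 21, 42, 63, 126.
Repeated squaring: 90^1 ≡ 90, 90^2 ≡ 99, 90^4 ≡ 22, 90^8 ≡ 103, 90^16 ≡ 68, 90^32 ≡ 52, 90^64 ≡ 37 (mod 127).
Test 90^d mod 127 for each divisor d in increasing order:
90^1 ≡ 90
90^2 ≡ 99
90^3 = 90^2·90^1 ≡ 20
90^6 = 90^4·90^2 ≡ 19
90^7 = 90^4·90^2·90^1 ≡ 59
90^9 = 90^8·90^1 ≡ 126
90^14 = 90^8·90^4·90^2 ≡ 52
90^18 = 90^16·90^2 ≡ 1  ← first divisor giving 1
The order is 18.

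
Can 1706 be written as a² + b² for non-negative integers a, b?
5² + 41² (a=5, b=41)

Factorization: 1706 = 2 × 853
By Fermat: n is sum of two squares iff every prime p ≡ 3 (mod 4) appears to even power.
All primes ≡ 3 (mod 4) appear to even power.
Search a = 0, 1, 2, … for 1706 - a² a perfect square: first hit at a = 5: 1706 - 25 = 1681 = 41².
1706 = 5² + 41² = 25 + 1681 ✓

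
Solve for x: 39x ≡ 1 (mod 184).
151

gcd(39, 184) = 1, so the inverse exists.
Extended Euclidean algorithm on (184, 39):
184 = 4 × 39 + 28  ⟹  28 = (1)·184 + (-4)·39
39 = 1 × 28 + 11  ⟹  11 = (-1)·184 + (5)·39
28 = 2 × 11 + 6  ⟹  6 = (3)·184 + (-14)·39
11 = 1 × 6 + 5  ⟹  5 = (-4)·184 + (19)·39
6 = 1 × 5 + 1  ⟹  1 = (7)·184 + (-33)·39
So (-33)·39 ≡ 1 (mod 184), i.e. 39^(-1) ≡ -33 ≡ 151 (mod 184).
Check: 39 × 151 = 5889 ≡ 1 (mod 184)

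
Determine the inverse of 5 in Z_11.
9

gcd(5, 11) = 1, so the inverse exists.
Extended Euclidean algorithm on (11, 5):
11 = 2 × 5 + 1  ⟹  1 = (1)·11 + (-2)·5
So (-2)·5 ≡ 1 (mod 11), i.e. 5^(-1) ≡ -2 ≡ 9 (mod 11).
Check: 5 × 9 = 45 ≡ 1 (mod 11)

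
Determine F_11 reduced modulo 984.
89

Matrix identity: Q^n = [[F_(n+1), F_n], [F_n, F_(n-1)]] with Q = [[1,1],[1,0]].
n = 11 = 1011₂. Square-and-multiply, entries mod 984:
Q^1 = [[1,1],[1,0]]
Q^2 = (Q^1)² = [[2,1],[1,1]]
Q^5 = (Q^2)²·Q = [[8,5],[5,3]]
Q^11 = (Q^5)²·Q = [[144,89],[89,55]]
F_11 mod 984 = Q^11[0][1] = 89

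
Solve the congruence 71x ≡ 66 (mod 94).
x ≡ 38 (mod 94)

gcd(71, 94) = 1, which divides 66, so solutions exist.
Find 71^(-1) mod 94 by the extended Euclidean algorithm:
94 = 1 × 71 + 23  ⟹  23 = (1)·94 + (-1)·71
71 = 3 × 23 + 2  ⟹  2 = (-3)·94 + (4)·71
23 = 11 × 2 + 1  ⟹  1 = (34)·94 + (-45)·71
So (-45)·71 ≡ 1 (mod 94), i.e. 71^(-1) ≡ -45 ≡ 49 (mod 94).
x ≡ 49 × 66 = 3234 ≡ 38 (mod 94).
Check: 71 × 38 = 2698 ≡ 66 (mod 94).
Unique solution: x ≡ 38 (mod 94)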